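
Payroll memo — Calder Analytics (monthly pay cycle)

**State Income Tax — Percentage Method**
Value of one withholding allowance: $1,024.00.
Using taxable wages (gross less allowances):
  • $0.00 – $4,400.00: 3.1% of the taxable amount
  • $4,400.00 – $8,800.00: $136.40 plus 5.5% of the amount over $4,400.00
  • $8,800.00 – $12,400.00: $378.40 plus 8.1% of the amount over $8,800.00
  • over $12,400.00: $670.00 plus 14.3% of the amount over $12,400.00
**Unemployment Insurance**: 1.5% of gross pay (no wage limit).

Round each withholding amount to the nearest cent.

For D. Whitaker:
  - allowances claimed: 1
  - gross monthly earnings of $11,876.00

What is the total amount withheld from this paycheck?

$722.75

State Income Tax: taxable = $11,876.00 − 1×$1,024.00 = $10,852.00
  $378.40 + 8.1% × ($10,852.00 − $8,800.00) = $378.40 + 8.1% × $2,052.00 = $544.61
Unemployment Insurance: 1.5% × $11,876.00 = $178.14
Total: $544.61 + $178.14 = $722.75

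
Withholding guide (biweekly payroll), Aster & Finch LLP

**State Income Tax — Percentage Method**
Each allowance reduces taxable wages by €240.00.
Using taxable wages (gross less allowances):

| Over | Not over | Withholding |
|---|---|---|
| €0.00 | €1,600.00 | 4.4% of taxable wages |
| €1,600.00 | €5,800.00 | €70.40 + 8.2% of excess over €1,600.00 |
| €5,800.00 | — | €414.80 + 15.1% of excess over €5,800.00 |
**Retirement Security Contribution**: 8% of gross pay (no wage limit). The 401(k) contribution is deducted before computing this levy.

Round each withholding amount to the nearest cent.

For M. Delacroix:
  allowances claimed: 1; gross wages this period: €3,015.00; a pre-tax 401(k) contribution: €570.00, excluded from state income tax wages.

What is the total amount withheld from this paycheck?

€315.61

State Income Tax: taxable = €3,015.00 − €570.00 − 1×€240.00 = €2,205.00
  €70.40 + 8.2% × (€2,205.00 − €1,600.00) = €70.40 + 8.2% × €605.00 = €120.01
Retirement Security Contribution: 8% × €2,445.00 = €195.60
Total: €120.01 + €195.60 = €315.61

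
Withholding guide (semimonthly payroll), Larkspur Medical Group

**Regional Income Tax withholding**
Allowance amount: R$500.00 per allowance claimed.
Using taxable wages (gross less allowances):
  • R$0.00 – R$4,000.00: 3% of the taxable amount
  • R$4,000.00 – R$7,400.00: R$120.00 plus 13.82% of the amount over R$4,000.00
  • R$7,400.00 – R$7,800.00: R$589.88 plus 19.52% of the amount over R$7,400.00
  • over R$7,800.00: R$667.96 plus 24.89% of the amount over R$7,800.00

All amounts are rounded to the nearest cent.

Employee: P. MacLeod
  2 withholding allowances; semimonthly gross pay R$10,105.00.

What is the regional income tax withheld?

R$992.77

Regional Income Tax: taxable = R$10,105.00 − 2×R$500.00 = R$9,105.00
  R$667.96 + 24.89% × (R$9,105.00 − R$7,800.00) = R$667.96 + 24.89% × R$1,305.00 = R$992.77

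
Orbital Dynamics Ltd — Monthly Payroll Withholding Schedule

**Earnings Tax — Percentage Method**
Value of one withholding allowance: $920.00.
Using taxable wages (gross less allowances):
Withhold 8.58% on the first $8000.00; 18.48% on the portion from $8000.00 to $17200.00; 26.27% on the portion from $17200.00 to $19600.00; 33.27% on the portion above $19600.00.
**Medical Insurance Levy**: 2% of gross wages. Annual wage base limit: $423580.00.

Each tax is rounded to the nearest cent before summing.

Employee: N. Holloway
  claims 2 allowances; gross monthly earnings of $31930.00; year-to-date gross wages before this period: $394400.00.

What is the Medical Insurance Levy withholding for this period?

$583.60

Medical Insurance Levy: cap $423580.00 − YTD $394400.00 = $29180.00 subject; 2% × $29180.00 = $583.60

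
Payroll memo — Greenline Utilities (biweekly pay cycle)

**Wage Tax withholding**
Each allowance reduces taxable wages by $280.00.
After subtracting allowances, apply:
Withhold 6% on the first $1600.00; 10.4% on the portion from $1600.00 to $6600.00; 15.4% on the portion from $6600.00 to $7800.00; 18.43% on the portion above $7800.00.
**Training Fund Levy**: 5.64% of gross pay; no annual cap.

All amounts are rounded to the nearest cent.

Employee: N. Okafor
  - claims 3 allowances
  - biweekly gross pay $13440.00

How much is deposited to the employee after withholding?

$10996.54

Wage Tax: taxable = $13440.00 − 3×$280.00 = $12600.00
  $800.80 + 18.43% × ($12600.00 − $7800.00) = $800.80 + 18.43% × $4800.00 = $1685.44
Training Fund Levy: 5.64% × $13440.00 = $758.02
Total withheld: $1685.44 + $758.02 = $2443.46
Net pay: $13440.00 − $2443.46 = $10996.54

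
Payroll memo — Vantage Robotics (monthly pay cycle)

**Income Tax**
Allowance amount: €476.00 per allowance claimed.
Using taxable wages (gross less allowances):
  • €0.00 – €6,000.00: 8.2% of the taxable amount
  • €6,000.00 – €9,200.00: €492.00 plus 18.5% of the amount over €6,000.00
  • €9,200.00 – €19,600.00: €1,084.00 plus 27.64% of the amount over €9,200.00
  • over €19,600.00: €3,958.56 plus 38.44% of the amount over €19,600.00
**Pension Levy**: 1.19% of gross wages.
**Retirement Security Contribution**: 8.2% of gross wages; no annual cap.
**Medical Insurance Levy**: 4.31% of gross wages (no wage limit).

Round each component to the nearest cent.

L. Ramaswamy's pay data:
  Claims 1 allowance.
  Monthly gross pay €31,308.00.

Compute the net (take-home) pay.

Income Tax: taxable = €31,308.00 − 1×€476.00 = €30,832.00
  €3,958.56 + 38.44% × (€30,832.00 − €19,600.00) = €3,958.56 + 38.44% × €11,232.00 = €8,276.14
Pension Levy: 1.19% × €31,308.00 = €372.57
Retirement Security Contribution: 8.2% × €31,308.00 = €2,567.26
Medical Insurance Levy: 4.31% × €31,308.00 = €1,349.37
Total withheld: €8,276.14 + €372.57 + €2,567.26 + €1,349.37 = €12,565.34
Net pay: €31,308.00 − €12,565.34 = €18,742.66

€18,742.66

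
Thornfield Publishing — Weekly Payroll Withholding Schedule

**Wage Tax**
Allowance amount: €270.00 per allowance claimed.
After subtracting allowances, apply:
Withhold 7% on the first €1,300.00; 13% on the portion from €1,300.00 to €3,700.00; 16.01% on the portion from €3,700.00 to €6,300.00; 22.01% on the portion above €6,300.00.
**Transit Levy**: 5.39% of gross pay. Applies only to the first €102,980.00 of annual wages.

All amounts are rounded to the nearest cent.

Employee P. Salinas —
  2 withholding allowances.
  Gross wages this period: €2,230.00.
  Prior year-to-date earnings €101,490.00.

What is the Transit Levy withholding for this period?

Transit Levy: cap €102,980.00 − YTD €101,490.00 = €1,490.00 subject; 5.39% × €1,490.00 = €80.31

€80.31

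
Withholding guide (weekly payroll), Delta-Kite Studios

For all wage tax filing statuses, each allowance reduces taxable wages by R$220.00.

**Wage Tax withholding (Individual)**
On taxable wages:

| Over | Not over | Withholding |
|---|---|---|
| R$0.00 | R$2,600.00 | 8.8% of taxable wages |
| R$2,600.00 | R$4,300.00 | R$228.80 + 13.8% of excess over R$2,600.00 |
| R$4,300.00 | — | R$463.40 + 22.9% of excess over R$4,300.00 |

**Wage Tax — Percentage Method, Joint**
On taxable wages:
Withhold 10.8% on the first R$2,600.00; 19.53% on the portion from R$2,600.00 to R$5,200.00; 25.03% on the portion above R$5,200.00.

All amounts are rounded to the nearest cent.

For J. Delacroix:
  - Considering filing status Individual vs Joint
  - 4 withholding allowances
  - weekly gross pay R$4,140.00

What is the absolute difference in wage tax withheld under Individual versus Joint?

Wage Tax (Individual): taxable = R$4,140.00 − 4×R$220.00 = R$3,260.00
  R$228.80 + 13.8% × (R$3,260.00 − R$2,600.00) = R$228.80 + 13.8% × R$660.00 = R$319.88
Wage Tax (Joint): taxable = R$4,140.00 − 4×R$220.00 = R$3,260.00
  R$280.80 + 19.53% × (R$3,260.00 − R$2,600.00) = R$280.80 + 19.53% × R$660.00 = R$409.70
Difference: |R$319.88 − R$409.70| = R$89.82 (higher under Joint)

R$89.82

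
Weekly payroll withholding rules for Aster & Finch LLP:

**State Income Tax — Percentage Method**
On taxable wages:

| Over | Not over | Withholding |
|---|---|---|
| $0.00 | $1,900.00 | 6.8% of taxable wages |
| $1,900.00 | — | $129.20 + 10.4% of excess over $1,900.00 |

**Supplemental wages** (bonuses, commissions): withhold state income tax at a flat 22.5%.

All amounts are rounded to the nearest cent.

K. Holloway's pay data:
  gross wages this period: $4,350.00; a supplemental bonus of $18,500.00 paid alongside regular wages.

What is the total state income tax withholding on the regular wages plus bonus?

$4,546.50

State Income Tax: taxable = $4,350.00
  $129.20 + 10.4% × ($4,350.00 − $1,900.00) = $129.20 + 10.4% × $2,450.00 = $384.00
Supplemental (22.5% flat on bonus): 22.5% × $18,500.00 = $4,162.50
Total state income tax: $384.00 + $4,162.50 = $4,546.50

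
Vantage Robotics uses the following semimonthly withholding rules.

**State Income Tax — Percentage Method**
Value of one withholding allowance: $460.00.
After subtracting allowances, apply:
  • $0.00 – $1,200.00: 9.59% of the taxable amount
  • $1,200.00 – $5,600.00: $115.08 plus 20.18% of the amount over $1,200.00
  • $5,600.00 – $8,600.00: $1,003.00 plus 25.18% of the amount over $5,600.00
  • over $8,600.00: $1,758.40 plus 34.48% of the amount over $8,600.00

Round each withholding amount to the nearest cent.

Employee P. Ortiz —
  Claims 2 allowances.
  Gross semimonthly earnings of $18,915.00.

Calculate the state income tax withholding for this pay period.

$4,997.80

State Income Tax: taxable = $18,915.00 − 2×$460.00 = $17,995.00
  $1,758.40 + 34.48% × ($17,995.00 − $8,600.00) = $1,758.40 + 34.48% × $9,395.00 = $4,997.80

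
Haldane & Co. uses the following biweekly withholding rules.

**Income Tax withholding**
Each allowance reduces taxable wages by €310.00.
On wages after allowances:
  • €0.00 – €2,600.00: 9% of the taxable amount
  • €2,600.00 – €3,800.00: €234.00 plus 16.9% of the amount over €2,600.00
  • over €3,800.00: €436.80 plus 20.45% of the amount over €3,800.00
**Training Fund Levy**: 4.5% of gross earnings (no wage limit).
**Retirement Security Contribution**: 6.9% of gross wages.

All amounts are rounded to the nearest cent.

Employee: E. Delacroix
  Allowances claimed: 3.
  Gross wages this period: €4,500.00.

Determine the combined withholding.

Income Tax: taxable = €4,500.00 − 3×€310.00 = €3,570.00
  €234.00 + 16.9% × (€3,570.00 − €2,600.00) = €234.00 + 16.9% × €970.00 = €397.93
Training Fund Levy: 4.5% × €4,500.00 = €202.50
Retirement Security Contribution: 6.9% × €4,500.00 = €310.50
Total: €397.93 + €202.50 + €310.50 = €910.93

€910.93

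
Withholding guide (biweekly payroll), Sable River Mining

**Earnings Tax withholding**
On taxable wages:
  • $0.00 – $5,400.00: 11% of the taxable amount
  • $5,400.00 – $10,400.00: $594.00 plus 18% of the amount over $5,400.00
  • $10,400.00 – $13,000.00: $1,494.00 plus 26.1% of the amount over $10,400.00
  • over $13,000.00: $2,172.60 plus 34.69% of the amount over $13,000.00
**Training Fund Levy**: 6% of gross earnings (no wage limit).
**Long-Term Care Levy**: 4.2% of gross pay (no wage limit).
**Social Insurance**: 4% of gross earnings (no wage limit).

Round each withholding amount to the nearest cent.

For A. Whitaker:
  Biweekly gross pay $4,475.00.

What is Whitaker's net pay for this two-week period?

Earnings Tax: taxable = $4,475.00
  11% × $4,475.00 = $492.25
Training Fund Levy: 6% × $4,475.00 = $268.50
Long-Term Care Levy: 4.2% × $4,475.00 = $187.95
Social Insurance: 4% × $4,475.00 = $179.00
Total withheld: $492.25 + $268.50 + $187.95 + $179.00 = $1,127.70
Net pay: $4,475.00 − $1,127.70 = $3,347.30

$3,347.30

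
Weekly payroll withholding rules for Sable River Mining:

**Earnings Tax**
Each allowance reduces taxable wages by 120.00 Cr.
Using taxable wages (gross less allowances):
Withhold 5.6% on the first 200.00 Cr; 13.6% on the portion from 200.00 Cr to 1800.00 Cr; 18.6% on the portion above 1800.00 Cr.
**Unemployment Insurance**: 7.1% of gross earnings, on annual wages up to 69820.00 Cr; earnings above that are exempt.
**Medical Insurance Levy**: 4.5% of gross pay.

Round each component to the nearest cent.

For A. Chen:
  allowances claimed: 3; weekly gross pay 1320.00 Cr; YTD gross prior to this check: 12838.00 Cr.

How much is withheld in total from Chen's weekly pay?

Earnings Tax: taxable = 1320.00 Cr − 3×120.00 Cr = 960.00 Cr
  11.20 Cr + 13.6% × (960.00 Cr − 200.00 Cr) = 11.20 Cr + 13.6% × 760.00 Cr = 114.56 Cr
Unemployment Insurance: 7.1% × 1320.00 Cr = 93.72 Cr
Medical Insurance Levy: 4.5% × 1320.00 Cr = 59.40 Cr
Total: 114.56 Cr + 93.72 Cr + 59.40 Cr = 267.68 Cr

267.68 Cr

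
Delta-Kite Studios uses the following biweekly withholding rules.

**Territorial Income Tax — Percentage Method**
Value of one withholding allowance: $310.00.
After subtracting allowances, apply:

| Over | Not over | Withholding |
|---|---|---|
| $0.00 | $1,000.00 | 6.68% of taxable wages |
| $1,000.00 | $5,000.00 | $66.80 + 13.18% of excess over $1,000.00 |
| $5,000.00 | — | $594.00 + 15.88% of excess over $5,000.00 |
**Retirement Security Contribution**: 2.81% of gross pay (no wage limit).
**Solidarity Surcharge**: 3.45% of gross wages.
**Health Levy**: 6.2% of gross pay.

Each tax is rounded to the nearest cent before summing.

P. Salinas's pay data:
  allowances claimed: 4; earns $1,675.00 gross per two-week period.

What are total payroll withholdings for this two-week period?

$237.77

Territorial Income Tax: taxable = $1,675.00 − 4×$310.00 = $435.00
  6.68% × $435.00 = $29.06
Retirement Security Contribution: 2.81% × $1,675.00 = $47.07
Solidarity Surcharge: 3.45% × $1,675.00 = $57.79
Health Levy: 6.2% × $1,675.00 = $103.85
Total: $29.06 + $47.07 + $57.79 + $103.85 = $237.77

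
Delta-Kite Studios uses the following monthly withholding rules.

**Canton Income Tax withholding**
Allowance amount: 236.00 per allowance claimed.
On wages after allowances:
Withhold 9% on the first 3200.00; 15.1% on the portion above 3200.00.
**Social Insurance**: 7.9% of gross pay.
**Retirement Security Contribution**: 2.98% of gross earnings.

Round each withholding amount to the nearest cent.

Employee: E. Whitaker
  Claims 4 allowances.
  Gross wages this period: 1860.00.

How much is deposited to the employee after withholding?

Canton Income Tax: taxable = 1860.00 − 4×236.00 = 916.00
  9% × 916.00 = 82.44
Social Insurance: 7.9% × 1860.00 = 146.94
Retirement Security Contribution: 2.98% × 1860.00 = 55.43
Total withheld: 82.44 + 146.94 + 55.43 = 284.81
Net pay: 1860.00 − 284.81 = 1575.19

1575.19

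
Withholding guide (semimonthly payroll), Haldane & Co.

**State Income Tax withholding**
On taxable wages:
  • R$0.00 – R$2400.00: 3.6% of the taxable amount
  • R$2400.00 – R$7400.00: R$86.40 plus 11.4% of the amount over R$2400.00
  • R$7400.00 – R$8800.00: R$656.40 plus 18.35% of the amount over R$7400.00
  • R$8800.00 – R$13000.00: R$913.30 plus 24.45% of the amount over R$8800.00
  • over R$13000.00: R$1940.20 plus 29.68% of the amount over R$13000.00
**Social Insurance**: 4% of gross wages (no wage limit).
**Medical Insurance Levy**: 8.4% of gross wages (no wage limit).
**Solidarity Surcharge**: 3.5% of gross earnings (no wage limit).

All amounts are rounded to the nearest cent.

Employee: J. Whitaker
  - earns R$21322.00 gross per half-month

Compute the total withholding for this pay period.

State Income Tax: taxable = R$21322.00
  R$1940.20 + 29.68% × (R$21322.00 − R$13000.00) = R$1940.20 + 29.68% × R$8322.00 = R$4410.17
Social Insurance: 4% × R$21322.00 = R$852.88
Medical Insurance Levy: 8.4% × R$21322.00 = R$1791.05
Solidarity Surcharge: 3.5% × R$21322.00 = R$746.27
Total: R$4410.17 + R$852.88 + R$1791.05 + R$746.27 = R$7800.37

R$7800.37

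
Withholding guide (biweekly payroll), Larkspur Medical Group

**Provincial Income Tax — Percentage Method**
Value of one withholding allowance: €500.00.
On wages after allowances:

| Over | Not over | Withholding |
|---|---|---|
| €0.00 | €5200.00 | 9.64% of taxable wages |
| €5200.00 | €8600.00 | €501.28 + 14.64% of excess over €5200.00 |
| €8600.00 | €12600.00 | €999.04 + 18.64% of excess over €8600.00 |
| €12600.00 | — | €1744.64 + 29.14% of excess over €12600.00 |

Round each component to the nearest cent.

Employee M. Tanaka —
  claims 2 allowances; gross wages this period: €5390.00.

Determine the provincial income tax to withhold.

Provincial Income Tax: taxable = €5390.00 − 2×€500.00 = €4390.00
  9.64% × €4390.00 = €423.20

€423.20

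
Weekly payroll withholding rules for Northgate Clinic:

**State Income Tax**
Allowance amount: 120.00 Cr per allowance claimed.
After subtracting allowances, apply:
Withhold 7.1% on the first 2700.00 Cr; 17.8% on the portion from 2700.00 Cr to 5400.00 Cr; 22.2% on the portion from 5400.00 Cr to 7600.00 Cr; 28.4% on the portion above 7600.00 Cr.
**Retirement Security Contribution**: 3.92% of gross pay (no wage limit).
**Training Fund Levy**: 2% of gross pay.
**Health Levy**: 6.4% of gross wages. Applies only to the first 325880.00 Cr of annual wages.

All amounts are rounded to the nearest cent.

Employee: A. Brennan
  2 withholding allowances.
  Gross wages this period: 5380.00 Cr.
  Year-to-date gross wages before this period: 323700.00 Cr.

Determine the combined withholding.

State Income Tax: taxable = 5380.00 Cr − 2×120.00 Cr = 5140.00 Cr
  191.70 Cr + 17.8% × (5140.00 Cr − 2700.00 Cr) = 191.70 Cr + 17.8% × 2440.00 Cr = 626.02 Cr
Retirement Security Contribution: 3.92% × 5380.00 Cr = 210.90 Cr
Training Fund Levy: 2% × 5380.00 Cr = 107.60 Cr
Health Levy: cap 325880.00 Cr − YTD 323700.00 Cr = 2180.00 Cr subject; 6.4% × 2180.00 Cr = 139.52 Cr
Total: 626.02 Cr + 210.90 Cr + 107.60 Cr + 139.52 Cr = 1084.04 Cr

1084.04 Cr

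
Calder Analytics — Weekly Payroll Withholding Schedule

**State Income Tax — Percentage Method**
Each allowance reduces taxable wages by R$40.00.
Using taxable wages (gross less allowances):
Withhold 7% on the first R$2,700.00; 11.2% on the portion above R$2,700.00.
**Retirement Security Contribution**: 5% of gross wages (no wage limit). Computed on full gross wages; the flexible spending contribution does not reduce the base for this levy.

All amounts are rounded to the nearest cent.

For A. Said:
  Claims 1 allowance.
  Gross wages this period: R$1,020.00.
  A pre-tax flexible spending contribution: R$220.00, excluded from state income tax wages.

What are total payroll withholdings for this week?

R$104.20

State Income Tax: taxable = R$1,020.00 − R$220.00 − 1×R$40.00 = R$760.00
  7% × R$760.00 = R$53.20
Retirement Security Contribution: 5% × R$1,020.00 = R$51.00
Total: R$53.20 + R$51.00 = R$104.20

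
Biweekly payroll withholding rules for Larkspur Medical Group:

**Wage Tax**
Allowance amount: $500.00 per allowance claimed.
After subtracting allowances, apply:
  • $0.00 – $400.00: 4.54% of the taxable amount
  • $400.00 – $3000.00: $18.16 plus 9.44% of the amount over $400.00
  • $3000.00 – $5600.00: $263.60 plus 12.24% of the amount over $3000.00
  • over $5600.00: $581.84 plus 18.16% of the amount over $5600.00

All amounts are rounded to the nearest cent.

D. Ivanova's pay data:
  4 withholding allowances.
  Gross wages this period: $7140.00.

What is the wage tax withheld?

Wage Tax: taxable = $7140.00 − 4×$500.00 = $5140.00
  $263.60 + 12.24% × ($5140.00 − $3000.00) = $263.60 + 12.24% × $2140.00 = $525.54

$525.54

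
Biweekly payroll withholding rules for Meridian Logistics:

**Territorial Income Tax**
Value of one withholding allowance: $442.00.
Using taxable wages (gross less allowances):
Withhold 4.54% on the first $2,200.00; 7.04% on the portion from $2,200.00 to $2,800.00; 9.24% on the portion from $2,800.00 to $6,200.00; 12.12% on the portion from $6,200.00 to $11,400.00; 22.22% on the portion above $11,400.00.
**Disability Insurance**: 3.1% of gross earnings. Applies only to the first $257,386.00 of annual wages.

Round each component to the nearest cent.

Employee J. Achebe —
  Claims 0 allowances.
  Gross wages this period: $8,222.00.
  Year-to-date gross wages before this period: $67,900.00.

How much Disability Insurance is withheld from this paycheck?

Disability Insurance: 3.1% × $8,222.00 = $254.88

$254.88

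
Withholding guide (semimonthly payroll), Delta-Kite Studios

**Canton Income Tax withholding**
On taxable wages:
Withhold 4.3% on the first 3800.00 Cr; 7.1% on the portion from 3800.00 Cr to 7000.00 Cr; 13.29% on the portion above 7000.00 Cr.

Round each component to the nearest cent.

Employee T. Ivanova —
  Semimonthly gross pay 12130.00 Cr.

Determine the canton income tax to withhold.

Canton Income Tax: taxable = 12130.00 Cr
  390.60 Cr + 13.29% × (12130.00 Cr − 7000.00 Cr) = 390.60 Cr + 13.29% × 5130.00 Cr = 1072.38 Cr

1072.38 Cr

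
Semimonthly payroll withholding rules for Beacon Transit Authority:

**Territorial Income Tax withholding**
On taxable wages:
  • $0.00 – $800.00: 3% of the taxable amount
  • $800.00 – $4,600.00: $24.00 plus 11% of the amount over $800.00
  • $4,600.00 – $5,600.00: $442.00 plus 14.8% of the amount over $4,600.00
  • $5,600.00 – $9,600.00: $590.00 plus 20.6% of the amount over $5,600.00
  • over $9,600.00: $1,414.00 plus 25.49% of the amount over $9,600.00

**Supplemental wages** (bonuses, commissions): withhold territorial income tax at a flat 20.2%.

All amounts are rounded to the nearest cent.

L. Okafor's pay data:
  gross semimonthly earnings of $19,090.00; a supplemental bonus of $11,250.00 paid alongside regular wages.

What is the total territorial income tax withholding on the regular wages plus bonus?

Territorial Income Tax: taxable = $19,090.00
  $1,414.00 + 25.49% × ($19,090.00 − $9,600.00) = $1,414.00 + 25.49% × $9,490.00 = $3,833.00
Supplemental (20.2% flat on bonus): 20.2% × $11,250.00 = $2,272.50
Total territorial income tax: $3,833.00 + $2,272.50 = $6,105.50

$6,105.50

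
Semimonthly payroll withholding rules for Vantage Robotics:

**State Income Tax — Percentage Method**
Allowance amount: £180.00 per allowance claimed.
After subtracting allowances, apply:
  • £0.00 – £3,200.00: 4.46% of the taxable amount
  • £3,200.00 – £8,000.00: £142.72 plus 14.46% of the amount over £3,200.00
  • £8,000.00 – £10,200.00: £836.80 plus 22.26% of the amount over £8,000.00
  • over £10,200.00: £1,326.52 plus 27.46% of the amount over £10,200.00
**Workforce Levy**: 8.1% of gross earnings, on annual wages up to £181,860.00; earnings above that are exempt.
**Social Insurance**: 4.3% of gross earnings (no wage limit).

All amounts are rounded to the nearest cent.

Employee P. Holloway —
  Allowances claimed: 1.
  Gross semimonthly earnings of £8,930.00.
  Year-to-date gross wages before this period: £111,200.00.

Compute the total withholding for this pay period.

£2,111.07

State Income Tax: taxable = £8,930.00 − 1×£180.00 = £8,750.00
  £836.80 + 22.26% × (£8,750.00 − £8,000.00) = £836.80 + 22.26% × £750.00 = £1,003.75
Workforce Levy: 8.1% × £8,930.00 = £723.33
Social Insurance: 4.3% × £8,930.00 = £383.99
Total: £1,003.75 + £723.33 + £383.99 = £2,111.07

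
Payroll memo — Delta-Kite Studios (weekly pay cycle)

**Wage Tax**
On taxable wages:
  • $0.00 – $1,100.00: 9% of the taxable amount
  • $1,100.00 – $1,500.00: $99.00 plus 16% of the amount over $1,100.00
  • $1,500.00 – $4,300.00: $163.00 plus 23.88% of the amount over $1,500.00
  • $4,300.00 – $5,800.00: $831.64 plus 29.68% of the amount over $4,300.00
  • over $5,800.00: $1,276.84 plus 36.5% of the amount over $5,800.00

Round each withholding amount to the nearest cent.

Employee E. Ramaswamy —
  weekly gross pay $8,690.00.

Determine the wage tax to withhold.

$2,331.69

Wage Tax: taxable = $8,690.00
  $1,276.84 + 36.5% × ($8,690.00 − $5,800.00) = $1,276.84 + 36.5% × $2,890.00 = $2,331.69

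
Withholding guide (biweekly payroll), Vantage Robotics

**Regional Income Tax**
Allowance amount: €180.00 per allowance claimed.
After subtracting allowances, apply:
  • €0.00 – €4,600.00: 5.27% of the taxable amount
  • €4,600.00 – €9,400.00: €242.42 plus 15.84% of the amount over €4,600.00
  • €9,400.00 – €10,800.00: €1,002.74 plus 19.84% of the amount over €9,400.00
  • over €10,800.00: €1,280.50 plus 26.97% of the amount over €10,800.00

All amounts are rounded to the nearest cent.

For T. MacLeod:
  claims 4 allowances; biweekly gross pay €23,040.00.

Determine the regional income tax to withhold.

€4,387.44

Regional Income Tax: taxable = €23,040.00 − 4×€180.00 = €22,320.00
  €1,280.50 + 26.97% × (€22,320.00 − €10,800.00) = €1,280.50 + 26.97% × €11,520.00 = €4,387.44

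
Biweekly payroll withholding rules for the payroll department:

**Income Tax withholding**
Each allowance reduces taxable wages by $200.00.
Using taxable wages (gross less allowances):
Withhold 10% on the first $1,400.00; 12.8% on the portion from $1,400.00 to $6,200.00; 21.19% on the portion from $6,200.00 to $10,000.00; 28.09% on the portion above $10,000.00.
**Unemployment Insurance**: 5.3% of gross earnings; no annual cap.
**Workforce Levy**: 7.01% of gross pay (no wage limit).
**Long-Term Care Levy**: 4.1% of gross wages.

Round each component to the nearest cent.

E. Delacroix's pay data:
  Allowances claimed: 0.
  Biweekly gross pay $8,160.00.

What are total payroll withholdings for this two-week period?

$2,508.78

Income Tax: taxable = $8,160.00
  $754.40 + 21.19% × ($8,160.00 − $6,200.00) = $754.40 + 21.19% × $1,960.00 = $1,169.72
Unemployment Insurance: 5.3% × $8,160.00 = $432.48
Workforce Levy: 7.01% × $8,160.00 = $572.02
Long-Term Care Levy: 4.1% × $8,160.00 = $334.56
Total: $1,169.72 + $432.48 + $572.02 + $334.56 = $2,508.78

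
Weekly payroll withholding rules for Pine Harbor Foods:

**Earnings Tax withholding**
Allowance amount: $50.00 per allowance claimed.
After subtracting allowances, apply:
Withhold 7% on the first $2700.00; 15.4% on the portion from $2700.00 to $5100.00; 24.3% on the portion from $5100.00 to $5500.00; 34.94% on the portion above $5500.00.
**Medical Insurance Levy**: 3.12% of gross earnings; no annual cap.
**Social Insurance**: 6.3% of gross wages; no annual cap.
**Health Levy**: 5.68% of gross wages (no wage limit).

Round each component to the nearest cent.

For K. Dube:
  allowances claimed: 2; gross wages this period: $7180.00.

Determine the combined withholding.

Earnings Tax: taxable = $7180.00 − 2×$50.00 = $7080.00
  $655.80 + 34.94% × ($7080.00 − $5500.00) = $655.80 + 34.94% × $1580.00 = $1207.85
Medical Insurance Levy: 3.12% × $7180.00 = $224.02
Social Insurance: 6.3% × $7180.00 = $452.34
Health Levy: 5.68% × $7180.00 = $407.82
Total: $1207.85 + $224.02 + $452.34 + $407.82 = $2292.03

$2292.03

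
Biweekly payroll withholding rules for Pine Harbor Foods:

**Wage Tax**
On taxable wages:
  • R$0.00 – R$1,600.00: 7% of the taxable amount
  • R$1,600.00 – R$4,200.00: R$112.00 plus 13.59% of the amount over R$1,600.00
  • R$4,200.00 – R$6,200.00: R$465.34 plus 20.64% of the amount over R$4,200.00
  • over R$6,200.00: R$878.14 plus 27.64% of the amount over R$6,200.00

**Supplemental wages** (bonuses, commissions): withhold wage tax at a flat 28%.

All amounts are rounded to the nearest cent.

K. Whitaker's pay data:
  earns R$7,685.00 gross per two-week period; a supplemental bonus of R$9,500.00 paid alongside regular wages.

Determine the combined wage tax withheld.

Wage Tax: taxable = R$7,685.00
  R$878.14 + 27.64% × (R$7,685.00 − R$6,200.00) = R$878.14 + 27.64% × R$1,485.00 = R$1,288.59
Supplemental (28% flat on bonus): 28% × R$9,500.00 = R$2,660.00
Total wage tax: R$1,288.59 + R$2,660.00 = R$3,948.59

R$3,948.59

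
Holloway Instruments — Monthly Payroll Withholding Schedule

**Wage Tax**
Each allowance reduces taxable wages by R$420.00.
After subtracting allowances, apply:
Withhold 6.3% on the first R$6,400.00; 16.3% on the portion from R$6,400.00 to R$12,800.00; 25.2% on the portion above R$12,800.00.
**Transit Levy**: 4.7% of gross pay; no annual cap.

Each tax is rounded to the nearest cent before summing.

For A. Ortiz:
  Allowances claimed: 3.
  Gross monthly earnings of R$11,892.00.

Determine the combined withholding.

R$1,651.94

Wage Tax: taxable = R$11,892.00 − 3×R$420.00 = R$10,632.00
  R$403.20 + 16.3% × (R$10,632.00 − R$6,400.00) = R$403.20 + 16.3% × R$4,232.00 = R$1,093.02
Transit Levy: 4.7% × R$11,892.00 = R$558.92
Total: R$1,093.02 + R$558.92 = R$1,651.94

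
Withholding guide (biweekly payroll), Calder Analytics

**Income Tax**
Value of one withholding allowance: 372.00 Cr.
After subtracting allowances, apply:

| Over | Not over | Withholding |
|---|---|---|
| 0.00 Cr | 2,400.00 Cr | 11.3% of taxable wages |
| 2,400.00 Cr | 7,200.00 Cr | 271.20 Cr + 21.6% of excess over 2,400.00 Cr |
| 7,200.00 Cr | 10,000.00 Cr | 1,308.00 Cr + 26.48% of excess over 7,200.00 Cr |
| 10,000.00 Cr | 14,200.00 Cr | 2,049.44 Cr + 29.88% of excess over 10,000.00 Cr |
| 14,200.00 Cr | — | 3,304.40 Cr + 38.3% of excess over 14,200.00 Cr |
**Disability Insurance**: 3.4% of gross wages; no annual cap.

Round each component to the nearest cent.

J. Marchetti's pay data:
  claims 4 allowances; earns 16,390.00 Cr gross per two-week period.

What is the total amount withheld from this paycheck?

Income Tax: taxable = 16,390.00 Cr − 4×372.00 Cr = 14,902.00 Cr
  3,304.40 Cr + 38.3% × (14,902.00 Cr − 14,200.00 Cr) = 3,304.40 Cr + 38.3% × 702.00 Cr = 3,573.27 Cr
Disability Insurance: 3.4% × 16,390.00 Cr = 557.26 Cr
Total: 3,573.27 Cr + 557.26 Cr = 4,130.53 Cr

4,130.53 Cr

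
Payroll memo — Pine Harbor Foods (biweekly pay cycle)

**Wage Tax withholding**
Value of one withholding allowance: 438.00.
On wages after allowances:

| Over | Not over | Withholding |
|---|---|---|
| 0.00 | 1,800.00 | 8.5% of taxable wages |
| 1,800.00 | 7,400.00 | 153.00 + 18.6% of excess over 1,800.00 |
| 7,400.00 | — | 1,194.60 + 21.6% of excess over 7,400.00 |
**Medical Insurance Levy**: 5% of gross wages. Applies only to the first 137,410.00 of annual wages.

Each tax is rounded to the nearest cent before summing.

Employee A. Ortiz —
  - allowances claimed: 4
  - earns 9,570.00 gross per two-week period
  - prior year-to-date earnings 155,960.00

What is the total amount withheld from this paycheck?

1,284.89

Wage Tax: taxable = 9,570.00 − 4×438.00 = 7,818.00
  1,194.60 + 21.6% × (7,818.00 − 7,400.00) = 1,194.60 + 21.6% × 418.00 = 1,284.89
Medical Insurance Levy: YTD 155,960.00 ≥ cap 137,410.00 → 0.00
Total: 1,284.89 + 0.00 = 1,284.89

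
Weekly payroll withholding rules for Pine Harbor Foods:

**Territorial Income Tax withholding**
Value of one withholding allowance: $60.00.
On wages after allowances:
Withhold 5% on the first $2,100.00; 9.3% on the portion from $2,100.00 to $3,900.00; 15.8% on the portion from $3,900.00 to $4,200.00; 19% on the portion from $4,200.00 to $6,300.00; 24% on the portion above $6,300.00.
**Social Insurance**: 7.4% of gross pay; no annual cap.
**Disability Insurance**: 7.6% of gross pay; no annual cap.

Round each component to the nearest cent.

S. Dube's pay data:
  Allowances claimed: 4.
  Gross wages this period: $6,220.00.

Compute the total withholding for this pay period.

$1,591.00

Territorial Income Tax: taxable = $6,220.00 − 4×$60.00 = $5,980.00
  $319.80 + 19% × ($5,980.00 − $4,200.00) = $319.80 + 19% × $1,780.00 = $658.00
Social Insurance: 7.4% × $6,220.00 = $460.28
Disability Insurance: 7.6% × $6,220.00 = $472.72
Total: $658.00 + $460.28 + $472.72 = $1,591.00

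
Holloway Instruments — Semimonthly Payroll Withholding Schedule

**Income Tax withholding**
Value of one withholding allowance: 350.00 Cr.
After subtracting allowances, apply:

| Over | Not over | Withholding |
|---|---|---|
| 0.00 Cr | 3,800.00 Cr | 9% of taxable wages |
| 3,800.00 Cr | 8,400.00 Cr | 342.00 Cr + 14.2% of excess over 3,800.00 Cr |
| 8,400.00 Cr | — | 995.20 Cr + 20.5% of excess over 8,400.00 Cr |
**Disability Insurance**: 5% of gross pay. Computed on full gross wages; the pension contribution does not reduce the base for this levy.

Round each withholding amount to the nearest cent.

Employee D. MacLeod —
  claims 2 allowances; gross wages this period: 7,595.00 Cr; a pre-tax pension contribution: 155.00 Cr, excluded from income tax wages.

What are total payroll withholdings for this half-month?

1,139.23 Cr

Income Tax: taxable = 7,595.00 Cr − 155.00 Cr − 2×350.00 Cr = 6,740.00 Cr
  342.00 Cr + 14.2% × (6,740.00 Cr − 3,800.00 Cr) = 342.00 Cr + 14.2% × 2,940.00 Cr = 759.48 Cr
Disability Insurance: 5% × 7,595.00 Cr = 379.75 Cr
Total: 759.48 Cr + 379.75 Cr = 1,139.23 Cr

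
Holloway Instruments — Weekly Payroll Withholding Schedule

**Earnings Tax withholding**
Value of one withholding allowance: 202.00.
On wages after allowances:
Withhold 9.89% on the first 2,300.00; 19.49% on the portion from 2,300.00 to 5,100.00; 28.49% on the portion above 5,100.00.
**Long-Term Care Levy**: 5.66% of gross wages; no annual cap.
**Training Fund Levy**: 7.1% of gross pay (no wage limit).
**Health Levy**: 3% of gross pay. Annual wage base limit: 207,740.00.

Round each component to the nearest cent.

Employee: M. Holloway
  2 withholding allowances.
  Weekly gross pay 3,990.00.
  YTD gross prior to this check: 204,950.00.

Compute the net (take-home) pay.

2,919.07

Earnings Tax: taxable = 3,990.00 − 2×202.00 = 3,586.00
  227.47 + 19.49% × (3,586.00 − 2,300.00) = 227.47 + 19.49% × 1,286.00 = 478.11
Long-Term Care Levy: 5.66% × 3,990.00 = 225.83
Training Fund Levy: 7.1% × 3,990.00 = 283.29
Health Levy: cap 207,740.00 − YTD 204,950.00 = 2,790.00 subject; 3% × 2,790.00 = 83.70
Total withheld: 478.11 + 225.83 + 283.29 + 83.70 = 1,070.93
Net pay: 3,990.00 − 1,070.93 = 2,919.07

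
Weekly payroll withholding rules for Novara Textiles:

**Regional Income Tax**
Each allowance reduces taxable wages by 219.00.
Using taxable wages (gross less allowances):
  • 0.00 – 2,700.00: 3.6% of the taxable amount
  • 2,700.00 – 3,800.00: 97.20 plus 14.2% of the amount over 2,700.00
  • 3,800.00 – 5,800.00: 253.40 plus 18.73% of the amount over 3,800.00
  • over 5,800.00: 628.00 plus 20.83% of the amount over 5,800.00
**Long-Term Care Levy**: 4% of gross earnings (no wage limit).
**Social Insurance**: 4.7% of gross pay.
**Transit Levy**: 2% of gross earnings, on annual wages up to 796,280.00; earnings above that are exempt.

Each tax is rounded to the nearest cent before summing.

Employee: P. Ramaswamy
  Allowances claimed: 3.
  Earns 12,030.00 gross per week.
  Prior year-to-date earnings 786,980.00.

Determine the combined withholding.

3,021.47

Regional Income Tax: taxable = 12,030.00 − 3×219.00 = 11,373.00
  628.00 + 20.83% × (11,373.00 − 5,800.00) = 628.00 + 20.83% × 5,573.00 = 1,788.86
Long-Term Care Levy: 4% × 12,030.00 = 481.20
Social Insurance: 4.7% × 12,030.00 = 565.41
Transit Levy: cap 796,280.00 − YTD 786,980.00 = 9,300.00 subject; 2% × 9,300.00 = 186.00
Total: 1,788.86 + 481.20 + 565.41 + 186.00 = 3,021.47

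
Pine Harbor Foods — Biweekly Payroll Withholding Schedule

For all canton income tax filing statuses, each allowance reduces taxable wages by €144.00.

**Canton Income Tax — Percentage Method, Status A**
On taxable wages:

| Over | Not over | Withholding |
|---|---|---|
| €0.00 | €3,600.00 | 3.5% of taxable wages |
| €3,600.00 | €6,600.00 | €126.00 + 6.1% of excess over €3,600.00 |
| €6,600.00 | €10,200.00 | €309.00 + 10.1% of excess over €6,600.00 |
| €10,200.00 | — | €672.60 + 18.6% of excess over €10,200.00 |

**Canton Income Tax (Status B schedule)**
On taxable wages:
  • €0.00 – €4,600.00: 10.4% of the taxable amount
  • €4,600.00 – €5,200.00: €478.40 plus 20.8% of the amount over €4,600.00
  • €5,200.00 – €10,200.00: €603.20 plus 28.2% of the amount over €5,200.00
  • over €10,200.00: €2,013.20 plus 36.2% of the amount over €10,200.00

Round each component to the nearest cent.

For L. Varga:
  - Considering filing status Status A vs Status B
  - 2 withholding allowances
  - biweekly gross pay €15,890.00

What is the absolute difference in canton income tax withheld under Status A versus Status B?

€2,291.35

Canton Income Tax (Status A): taxable = €15,890.00 − 2×€144.00 = €15,602.00
  €672.60 + 18.6% × (€15,602.00 − €10,200.00) = €672.60 + 18.6% × €5,402.00 = €1,677.37
Canton Income Tax (Status B): taxable = €15,890.00 − 2×€144.00 = €15,602.00
  €2,013.20 + 36.2% × (€15,602.00 − €10,200.00) = €2,013.20 + 36.2% × €5,402.00 = €3,968.72
Difference: |€1,677.37 − €3,968.72| = €2,291.35 (higher under Status B)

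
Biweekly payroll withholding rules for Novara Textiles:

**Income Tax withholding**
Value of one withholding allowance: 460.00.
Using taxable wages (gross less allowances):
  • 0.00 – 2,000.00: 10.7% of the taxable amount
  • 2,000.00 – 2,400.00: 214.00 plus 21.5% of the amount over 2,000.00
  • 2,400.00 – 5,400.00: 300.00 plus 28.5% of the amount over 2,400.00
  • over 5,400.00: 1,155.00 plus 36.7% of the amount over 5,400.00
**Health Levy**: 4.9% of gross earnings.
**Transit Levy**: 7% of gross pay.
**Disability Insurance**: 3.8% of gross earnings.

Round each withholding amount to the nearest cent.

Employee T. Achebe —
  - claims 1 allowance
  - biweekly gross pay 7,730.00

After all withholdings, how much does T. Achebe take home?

4,675.10

Income Tax: taxable = 7,730.00 − 1×460.00 = 7,270.00
  1,155.00 + 36.7% × (7,270.00 − 5,400.00) = 1,155.00 + 36.7% × 1,870.00 = 1,841.29
Health Levy: 4.9% × 7,730.00 = 378.77
Transit Levy: 7% × 7,730.00 = 541.10
Disability Insurance: 3.8% × 7,730.00 = 293.74
Total withheld: 1,841.29 + 378.77 + 541.10 + 293.74 = 3,054.90
Net pay: 7,730.00 − 3,054.90 = 4,675.10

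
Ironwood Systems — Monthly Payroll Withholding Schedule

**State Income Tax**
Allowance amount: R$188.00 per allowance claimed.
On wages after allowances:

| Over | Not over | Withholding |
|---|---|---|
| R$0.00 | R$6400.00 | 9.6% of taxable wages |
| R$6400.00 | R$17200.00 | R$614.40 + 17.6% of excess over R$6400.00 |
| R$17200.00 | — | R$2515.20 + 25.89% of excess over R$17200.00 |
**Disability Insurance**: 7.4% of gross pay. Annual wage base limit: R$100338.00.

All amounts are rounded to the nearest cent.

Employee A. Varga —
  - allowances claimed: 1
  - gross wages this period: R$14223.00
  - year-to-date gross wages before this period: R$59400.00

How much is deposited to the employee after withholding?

R$11212.34

State Income Tax: taxable = R$14223.00 − 1×R$188.00 = R$14035.00
  R$614.40 + 17.6% × (R$14035.00 − R$6400.00) = R$614.40 + 17.6% × R$7635.00 = R$1958.16
Disability Insurance: 7.4% × R$14223.00 = R$1052.50
Total withheld: R$1958.16 + R$1052.50 = R$3010.66
Net pay: R$14223.00 − R$3010.66 = R$11212.34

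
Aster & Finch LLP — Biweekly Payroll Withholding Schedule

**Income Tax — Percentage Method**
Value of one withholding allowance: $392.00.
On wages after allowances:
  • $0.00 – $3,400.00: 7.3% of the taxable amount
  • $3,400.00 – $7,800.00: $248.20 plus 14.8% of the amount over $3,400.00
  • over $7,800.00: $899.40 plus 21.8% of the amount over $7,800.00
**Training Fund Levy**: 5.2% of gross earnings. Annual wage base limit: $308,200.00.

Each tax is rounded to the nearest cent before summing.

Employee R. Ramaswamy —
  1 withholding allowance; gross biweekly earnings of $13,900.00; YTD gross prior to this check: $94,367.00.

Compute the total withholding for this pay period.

Income Tax: taxable = $13,900.00 − 1×$392.00 = $13,508.00
  $899.40 + 21.8% × ($13,508.00 − $7,800.00) = $899.40 + 21.8% × $5,708.00 = $2,143.74
Training Fund Levy: 5.2% × $13,900.00 = $722.80
Total: $2,143.74 + $722.80 = $2,866.54

$2,866.54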